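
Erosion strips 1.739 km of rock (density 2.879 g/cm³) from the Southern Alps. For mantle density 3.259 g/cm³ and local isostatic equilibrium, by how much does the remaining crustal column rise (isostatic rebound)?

Unloading: uplift u = e ρ_c/ρ_m = 1.739 km × 2.879/3.259 = 1.54 km.

1.54 km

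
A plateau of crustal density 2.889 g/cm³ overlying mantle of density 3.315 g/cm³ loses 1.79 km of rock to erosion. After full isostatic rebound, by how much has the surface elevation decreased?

0.23 km

Rebound u = e ρ_c/ρ_m = 1.79 km × 2.889/3.315 = 1.56 km.
Net surface drop = e − u = 1.79 km − 1.56 km = e (ρ_m − ρ_c)/ρ_m = 0.23 km.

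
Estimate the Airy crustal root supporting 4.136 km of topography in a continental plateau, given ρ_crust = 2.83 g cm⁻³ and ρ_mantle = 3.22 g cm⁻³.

30 km

Isostatic balance requires: the weight of the topography is balanced by the buoyancy of the root, ρ_c h = (ρ_m − ρ_c) r.
r = h · ρ_c / (ρ_m − ρ_c) = 4.136 km × 2.83 / (3.22 − 2.83) = 30 km.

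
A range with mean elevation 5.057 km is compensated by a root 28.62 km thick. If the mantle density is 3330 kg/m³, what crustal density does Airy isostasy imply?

ρ_c h = (ρ_m − ρ_c) r → ρ_c (h + r) = ρ_m r → ρ_c = ρ_m r / (h + r).
ρ_c = 3330 × 28.62 km / (5.057 km + 28.62 km) = 2830 kg/m³.

2830 kg/m³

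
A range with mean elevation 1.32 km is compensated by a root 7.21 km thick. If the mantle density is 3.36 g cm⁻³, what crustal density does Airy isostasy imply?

2.84 g cm⁻³

ρ_c h = (ρ_m − ρ_c) r → ρ_c (h + r) = ρ_m r → ρ_c = ρ_m r / (h + r).
ρ_c = 3.36 × 7.21 km / (1.32 km + 7.21 km) = 2.84 g cm⁻³.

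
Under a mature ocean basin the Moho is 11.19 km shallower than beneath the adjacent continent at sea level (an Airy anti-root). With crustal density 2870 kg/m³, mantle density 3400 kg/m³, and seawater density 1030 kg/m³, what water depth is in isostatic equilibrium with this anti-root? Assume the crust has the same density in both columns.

3.22 km

Replacing a thickness d of crust by seawater at the top must be balanced by replacing crust with mantle at the base: d (ρ_c − ρ_w) = a (ρ_m − ρ_c).
d = a (ρ_m − ρ_c)/(ρ_c − ρ_w) = 11.19 km × 530/1840 = 3.22 km.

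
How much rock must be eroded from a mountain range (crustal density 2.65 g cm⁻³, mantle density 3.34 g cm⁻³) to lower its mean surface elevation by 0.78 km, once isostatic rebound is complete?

Net drop Δ = e − u = e − e ρ_c/ρ_m = e (ρ_m − ρ_c)/ρ_m.
e = Δ ρ_m/(ρ_m − ρ_c) = 0.78 km × 3.34/0.69 = 3.78 km.

3.78 km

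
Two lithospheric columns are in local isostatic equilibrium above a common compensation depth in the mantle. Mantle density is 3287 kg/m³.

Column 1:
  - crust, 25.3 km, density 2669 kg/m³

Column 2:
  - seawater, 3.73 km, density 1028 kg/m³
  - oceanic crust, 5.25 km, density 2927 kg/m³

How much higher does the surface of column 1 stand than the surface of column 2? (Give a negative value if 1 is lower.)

For any compensation level in the mantle, the mantle terms cancel and isostasy reduces to e = (Σt_1 − Σt_2) − (Σ(ρt)_1 − Σ(ρt)_2) / ρ_m.
Σt_1 = 25.3 km; Σt_2 = 8.98 km; Σ(ρt)_1 = 67525.7; Σ(ρt)_2 = 19201.19 (in km·kg/m³).
e = (25.3 − 8.98) − (67525.7 − 19201.19) / 3287 = 1.62 km.

1.62 km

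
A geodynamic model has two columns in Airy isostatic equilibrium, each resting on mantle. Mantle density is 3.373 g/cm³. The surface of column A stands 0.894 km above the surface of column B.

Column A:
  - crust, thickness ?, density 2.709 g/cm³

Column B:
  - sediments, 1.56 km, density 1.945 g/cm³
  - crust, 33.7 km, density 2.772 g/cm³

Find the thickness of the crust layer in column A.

38.4 km

Take the compensation level at the base of the deeper column (depth z_c below the surface of column A) and equate Σ ρ_i t_i down to z_c; mantle fills any gap and the z_c terms cancel.
Column A: x×2.709 + (z_c − 0 − x)×3.373
Column B: 0.894×0 + 1.56×1.945 + 33.7×2.772 + (z_c − 0.894 − 35.26)×3.373
The z_c×3.373 term appears on both sides and cancels. Collect the known terms of each column as K = Σ(ρt)_known − 3.373 × (depth of known layers): K_A = 0 − 3.373×0 = 0; K_B = 96.4506 − 3.373×(0.894 + 35.26) = −25.496842.
Balance: K_A − x×(3.373 − 2.709) = K_B, so x = (K_A − K_B)/(3.373 − 2.709) = 25.4968/0.664 = 38.4 km.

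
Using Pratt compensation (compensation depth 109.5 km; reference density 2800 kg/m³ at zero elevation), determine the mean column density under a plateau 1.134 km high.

Pratt balance: ρ_ref D = ρ (D + h).
ρ = ρ_ref D/(D + h) = 2800 × 109.5 km/(109.5 km + 1.134 km) = 2770 kg/m³.

2770 kg/m³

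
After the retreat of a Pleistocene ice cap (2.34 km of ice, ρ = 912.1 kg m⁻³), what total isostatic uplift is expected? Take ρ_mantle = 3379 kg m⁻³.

Removing the load lets mantle flow back in; uplift u satisfies ρ_ice t = ρ_m u.
u = t ρ_ice/ρ_m = 2.34 km × 912.1/3379 = 0.632 km.

0.632 km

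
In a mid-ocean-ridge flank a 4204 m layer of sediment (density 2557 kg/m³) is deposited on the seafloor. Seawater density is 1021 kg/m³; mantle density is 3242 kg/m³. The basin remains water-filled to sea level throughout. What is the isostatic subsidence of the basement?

2910 m

Submarine loading: the sediment displaces seawater, and the subsidence is in turn flooded, so s (ρ_m − ρ_w) = t (ρ_sed − ρ_w).
s = 4204 m × (2557 − 1021) / (3242 − 1021) = 2910 m.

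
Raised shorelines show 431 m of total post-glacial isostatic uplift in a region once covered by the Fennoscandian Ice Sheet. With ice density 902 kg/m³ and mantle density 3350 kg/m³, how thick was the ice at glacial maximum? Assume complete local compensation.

u = t ρ_ice/ρ_m → t = u ρ_m/ρ_ice = 431 m × 3350/902 = 1600 m.

1600 m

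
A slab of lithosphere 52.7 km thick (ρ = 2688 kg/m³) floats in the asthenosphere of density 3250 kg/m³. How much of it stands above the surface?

9.11 km

Floating equilibrium: submerged depth d = t ρ_obj/ρ_fluid = 52.7 km × 2688/3250 = 43.59 km.
Freeboard = t − d = 52.7 km − 43.59 km = 9.11 km.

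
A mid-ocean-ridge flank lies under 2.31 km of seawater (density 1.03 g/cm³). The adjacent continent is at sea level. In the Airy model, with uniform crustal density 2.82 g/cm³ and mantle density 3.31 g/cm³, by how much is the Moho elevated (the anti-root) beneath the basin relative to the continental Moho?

8.44 km

Isostatic balance requires: replacing crust with seawater at the top is compensated by replacing crust with mantle at the base: d (ρ_c − ρ_w) = a (ρ_m − ρ_c).
a = d (ρ_c − ρ_w)/(ρ_m − ρ_c) = 2.31 km × 1.79/0.49 = 8.44 km.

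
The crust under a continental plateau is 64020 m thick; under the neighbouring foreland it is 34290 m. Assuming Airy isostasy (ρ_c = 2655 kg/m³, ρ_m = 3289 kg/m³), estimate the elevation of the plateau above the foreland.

5730 m

Excess crust Δ = 64020 m − 34290 m = 29730 m, split between elevation h and root r with h + r = Δ.
Airy balance ρ_c h = (ρ_m − ρ_c) r gives r = h ρ_c/(ρ_m − ρ_c), so h (1 + ρ_c/(ρ_m − ρ_c)) = Δ, i.e. h = Δ (ρ_m − ρ_c)/ρ_m.
h = 29730 m × 634/3289 = 5730 m.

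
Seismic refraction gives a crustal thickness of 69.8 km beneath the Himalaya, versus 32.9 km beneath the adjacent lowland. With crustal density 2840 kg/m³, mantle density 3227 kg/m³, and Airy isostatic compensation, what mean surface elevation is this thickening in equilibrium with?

Excess crust Δ = 69.8 km − 32.9 km = 36.9 km, split between elevation h and root r with h + r = Δ.
Airy balance ρ_c h = (ρ_m − ρ_c) r gives r = h ρ_c/(ρ_m − ρ_c), so h (1 + ρ_c/(ρ_m − ρ_c)) = Δ, i.e. h = Δ (ρ_m − ρ_c)/ρ_m.
h = 36.9 km × 387/3227 = 4.43 km.

4.43 km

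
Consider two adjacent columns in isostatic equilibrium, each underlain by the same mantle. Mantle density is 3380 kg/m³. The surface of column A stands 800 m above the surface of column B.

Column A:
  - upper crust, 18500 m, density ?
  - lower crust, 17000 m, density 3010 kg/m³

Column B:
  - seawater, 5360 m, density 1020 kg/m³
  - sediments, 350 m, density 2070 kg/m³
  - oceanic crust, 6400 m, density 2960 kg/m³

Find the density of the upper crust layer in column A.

2720 kg/m³

Take the compensation level at the base of the deeper column (depth z_c below the surface of column A) and equate Σ ρ_i t_i down to z_c; mantle fills any gap and the z_c terms cancel.
Column A: 18500×ρ + 17000×3010 + (z_c − 35500)×3380
Column B: 800×0 + 5360×1020 + 350×2070 + 6400×2960 + (z_c − 800 − 12110)×3380
The z_c×3380 term appears on both sides and cancels. Collect the known terms of each column as K = Σ(ρt)_known − 3380 × (depth of known layers): K_A = 51170000 − 3380×35500 = −68820000; K_B = 25135700 − 3380×(800 + 12110) = −18500100.
Balance: K_A + 18500×ρ = K_B, so ρ = (K_B − K_A)/18500 = 50319900/18500 = 2720 kg/m³.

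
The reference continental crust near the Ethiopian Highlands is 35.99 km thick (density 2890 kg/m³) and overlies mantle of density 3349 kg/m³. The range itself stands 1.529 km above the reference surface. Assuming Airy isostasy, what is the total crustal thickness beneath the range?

Root depth r = h ρ_c / (ρ_m − ρ_c) = 1.529 km × 2890 / 459 = 9.627 km.
Total thickness = T + h + r = 35.99 km + 1.529 km + 9.627 km = 47.1 km.

47.1 km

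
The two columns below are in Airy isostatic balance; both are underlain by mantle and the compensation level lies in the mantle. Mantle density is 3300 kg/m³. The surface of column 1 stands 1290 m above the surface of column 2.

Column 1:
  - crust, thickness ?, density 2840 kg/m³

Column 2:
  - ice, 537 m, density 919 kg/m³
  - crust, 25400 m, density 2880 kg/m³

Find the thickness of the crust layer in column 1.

35200 m

Take the compensation level at the base of the deeper column (depth z_c below the surface of column 1) and equate Σ ρ_i t_i down to z_c; mantle fills any gap and the z_c terms cancel.
Column 1: x×2840 + (z_c − 0 − x)×3300
Column 2: 1290×0 + 537×919 + 25400×2880 + (z_c − 1290 − 25937)×3300
The z_c×3300 term appears on both sides and cancels. Collect the known terms of each column as K = Σ(ρt)_known − 3300 × (depth of known layers): K_1 = 0 − 3300×0 = 0; K_2 = 73645503 − 3300×(1290 + 25937) = −16203597.
Balance: K_1 − x×(3300 − 2840) = K_2, so x = (K_1 − K_2)/(3300 − 2840) = 16203600/460 = 35200 m.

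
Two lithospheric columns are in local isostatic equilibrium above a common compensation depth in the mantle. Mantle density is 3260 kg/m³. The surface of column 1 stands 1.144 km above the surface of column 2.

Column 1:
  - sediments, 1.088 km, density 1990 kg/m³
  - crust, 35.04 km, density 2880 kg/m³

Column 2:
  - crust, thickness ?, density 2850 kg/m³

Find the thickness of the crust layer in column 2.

Take the compensation level at the base of the deeper column (depth z_c below the surface of column 1) and equate Σ ρ_i t_i down to z_c; mantle fills any gap and the z_c terms cancel.
Column 1: 1.088×1990 + 35.04×2880 + (z_c − 36.128)×3260
Column 2: 1.144×0 + x×2850 + (z_c − 1.144 − 0 − x)×3260
The z_c×3260 term appears on both sides and cancels. Collect the known terms of each column as K = Σ(ρt)_known − 3260 × (depth of known layers): K_1 = 103080.32 − 3260×36.128 = −14696.96; K_2 = 0 − 3260×(1.144 + 0) = −3729.44.
Balance: K_1 = K_2 − x×(3260 − 2850), so x = (K_2 − K_1)/(3260 − 2850) = 10967.5/410 = 26.8 km.

26.8 km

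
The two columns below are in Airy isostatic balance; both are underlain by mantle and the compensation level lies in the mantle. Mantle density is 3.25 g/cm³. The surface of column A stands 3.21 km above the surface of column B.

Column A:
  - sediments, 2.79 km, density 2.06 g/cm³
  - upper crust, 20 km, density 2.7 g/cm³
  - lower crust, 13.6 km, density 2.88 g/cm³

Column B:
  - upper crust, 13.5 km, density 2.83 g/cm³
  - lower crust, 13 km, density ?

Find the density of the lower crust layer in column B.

3 g/cm³

Take the compensation level at the base of the deeper column (depth z_c below the surface of column A) and equate Σ ρ_i t_i down to z_c; mantle fills any gap and the z_c terms cancel.
Column A: 2.79×2.06 + 20×2.7 + 13.6×2.88 + (z_c − 36.39)×3.25
Column B: 3.21×0 + 13.5×2.83 + 13×ρ + (z_c − 3.21 − 26.5)×3.25
The z_c×3.25 term appears on both sides and cancels. Collect the known terms of each column as K = Σ(ρt)_known − 3.25 × (depth of known layers): K_A = 98.9154 − 3.25×36.39 = −19.3521; K_B = 38.205 − 3.25×(3.21 + 26.5) = −58.3525.
Balance: K_A = K_B + 13×ρ, so ρ = (K_A − K_B)/13 = 39.0004/13 = 3 g/cm³.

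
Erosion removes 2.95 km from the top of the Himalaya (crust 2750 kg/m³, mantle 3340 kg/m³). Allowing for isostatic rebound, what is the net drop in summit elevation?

0.521 km

Rebound u = e ρ_c/ρ_m = 2.95 km × 2750/3340 = 2.429 km.
Net surface drop = e − u = 2.95 km − 2.429 km = e (ρ_m − ρ_c)/ρ_m = 0.521 km.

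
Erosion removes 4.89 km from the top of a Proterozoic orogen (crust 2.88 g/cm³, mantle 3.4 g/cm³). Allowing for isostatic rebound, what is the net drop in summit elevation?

Rebound u = e ρ_c/ρ_m = 4.89 km × 2.88/3.4 = 4.142 km.
Net surface drop = e − u = 4.89 km − 4.142 km = e (ρ_m − ρ_c)/ρ_m = 0.748 km.

0.748 km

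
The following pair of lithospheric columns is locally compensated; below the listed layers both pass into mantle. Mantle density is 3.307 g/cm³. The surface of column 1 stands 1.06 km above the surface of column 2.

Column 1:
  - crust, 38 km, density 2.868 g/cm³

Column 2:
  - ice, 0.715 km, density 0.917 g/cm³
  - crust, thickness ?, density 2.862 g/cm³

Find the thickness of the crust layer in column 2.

Take the compensation level at the base of the deeper column (depth z_c below the surface of column 1) and equate Σ ρ_i t_i down to z_c; mantle fills any gap and the z_c terms cancel.
Column 1: 38×2.868 + (z_c − 38)×3.307
Column 2: 1.06×0 + 0.715×0.917 + x×2.862 + (z_c − 1.06 − 0.715 − x)×3.307
The z_c×3.307 term appears on both sides and cancels. Collect the known terms of each column as K = Σ(ρt)_known − 3.307 × (depth of known layers): K_1 = 108.984 − 3.307×38 = −16.682; K_2 = 0.655655 − 3.307×(1.06 + 0.715) = −5.21427.
Balance: K_1 = K_2 − x×(3.307 − 2.862), so x = (K_2 − K_1)/(3.307 − 2.862) = 11.4677/0.445 = 25.8 km.

25.8 km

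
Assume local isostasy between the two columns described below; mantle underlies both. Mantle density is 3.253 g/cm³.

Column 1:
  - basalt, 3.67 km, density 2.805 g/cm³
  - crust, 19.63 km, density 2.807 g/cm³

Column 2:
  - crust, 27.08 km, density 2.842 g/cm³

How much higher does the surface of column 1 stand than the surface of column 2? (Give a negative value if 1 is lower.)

For any compensation level in the mantle, the mantle terms cancel and isostasy reduces to e = (Σt_1 − Σt_2) − (Σ(ρt)_1 − Σ(ρt)_2) / ρ_m.
Σt_1 = 23.3 km; Σt_2 = 27.08 km; Σ(ρt)_1 = 65.39576; Σ(ρt)_2 = 76.96136 (in km·g/cm³).
e = (23.3 − 27.08) − (65.39576 − 76.96136) / 3.253 = −0.225 km.

−0.225 km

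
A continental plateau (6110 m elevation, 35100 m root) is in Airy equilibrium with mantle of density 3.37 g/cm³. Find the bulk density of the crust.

ρ_c h = (ρ_m − ρ_c) r → ρ_c (h + r) = ρ_m r → ρ_c = ρ_m r / (h + r).
ρ_c = 3.37 × 35100 m / (6110 m + 35100 m) = 2.87 g/cm³.

2.87 g/cm³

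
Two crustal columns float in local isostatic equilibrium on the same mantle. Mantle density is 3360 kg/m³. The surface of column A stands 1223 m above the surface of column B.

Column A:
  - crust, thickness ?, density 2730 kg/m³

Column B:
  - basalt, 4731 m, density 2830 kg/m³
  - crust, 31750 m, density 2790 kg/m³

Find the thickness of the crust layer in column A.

39200 m

Take the compensation level at the base of the deeper column (depth z_c below the surface of column A) and equate Σ ρ_i t_i down to z_c; mantle fills any gap and the z_c terms cancel.
Column A: x×2730 + (z_c − 0 − x)×3360
Column B: 1223×0 + 4731×2830 + 31750×2790 + (z_c − 1223 − 36481)×3360
The z_c×3360 term appears on both sides and cancels. Collect the known terms of each column as K = Σ(ρt)_known − 3360 × (depth of known layers): K_A = 0 − 3360×0 = 0; K_B = 101971230 − 3360×(1223 + 36481) = −24714210.
Balance: K_A − x×(3360 − 2730) = K_B, so x = (K_A − K_B)/(3360 − 2730) = 24714200/630 = 39200 m.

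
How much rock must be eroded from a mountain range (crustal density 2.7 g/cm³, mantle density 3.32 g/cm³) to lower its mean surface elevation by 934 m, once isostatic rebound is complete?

Net drop Δ = e − u = e − e ρ_c/ρ_m = e (ρ_m − ρ_c)/ρ_m.
e = Δ ρ_m/(ρ_m − ρ_c) = 934 m × 3.32/0.62 = 5000 m.

5000 m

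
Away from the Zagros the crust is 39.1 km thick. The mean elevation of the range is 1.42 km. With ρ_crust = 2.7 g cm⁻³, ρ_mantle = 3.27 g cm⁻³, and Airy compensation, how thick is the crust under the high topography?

47.2 km

Root depth r = h ρ_c / (ρ_m − ρ_c) = 1.42 km × 2.7 / 0.57 = 6.726 km.
Total thickness = T + h + r = 39.1 km + 1.42 km + 6.726 km = 47.2 km.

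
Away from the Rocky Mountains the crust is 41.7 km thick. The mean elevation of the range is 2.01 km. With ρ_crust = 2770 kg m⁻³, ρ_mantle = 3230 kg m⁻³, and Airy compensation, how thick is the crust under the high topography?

Root depth r = h ρ_c / (ρ_m − ρ_c) = 2.01 km × 2770 / 460 = 12.1 km.
Total thickness = T + h + r = 41.7 km + 2.01 km + 12.1 km = 55.8 km.

55.8 km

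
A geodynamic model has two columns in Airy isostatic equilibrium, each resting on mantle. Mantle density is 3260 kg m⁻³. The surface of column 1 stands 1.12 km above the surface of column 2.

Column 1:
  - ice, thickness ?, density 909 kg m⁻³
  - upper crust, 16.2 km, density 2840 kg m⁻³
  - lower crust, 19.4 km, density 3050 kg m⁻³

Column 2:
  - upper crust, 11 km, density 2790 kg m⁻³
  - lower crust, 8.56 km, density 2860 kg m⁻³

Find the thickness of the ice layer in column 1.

Take the compensation level at the base of the deeper column (depth z_c below the surface of column 1) and equate Σ ρ_i t_i down to z_c; mantle fills any gap and the z_c terms cancel.
Column 1: x×909 + 16.2×2840 + 19.4×3050 + (z_c − 35.6 − x)×3260
Column 2: 1.12×0 + 11×2790 + 8.56×2860 + (z_c − 1.12 − 19.56)×3260
The z_c×3260 term appears on both sides and cancels. Collect the known terms of each column as K = Σ(ρt)_known − 3260 × (depth of known layers): K_1 = 105178 − 3260×35.6 = −10878; K_2 = 55171.6 − 3260×(1.12 + 19.56) = −12245.2.
Balance: K_1 − x×(3260 − 909) = K_2, so x = (K_1 − K_2)/(3260 − 909) = 1367.2/2351 = 0.582 km.

0.582 km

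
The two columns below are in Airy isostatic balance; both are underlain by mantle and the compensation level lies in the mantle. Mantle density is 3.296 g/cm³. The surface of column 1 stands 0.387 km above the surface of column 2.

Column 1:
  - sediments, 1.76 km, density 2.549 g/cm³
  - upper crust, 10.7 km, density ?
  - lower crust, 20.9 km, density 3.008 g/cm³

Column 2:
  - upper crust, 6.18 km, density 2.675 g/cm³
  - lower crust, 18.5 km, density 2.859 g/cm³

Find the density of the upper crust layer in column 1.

2.75 g/cm³

Take the compensation level at the base of the deeper column (depth z_c below the surface of column 1) and equate Σ ρ_i t_i down to z_c; mantle fills any gap and the z_c terms cancel.
Column 1: 1.76×2.549 + 10.7×ρ + 20.9×3.008 + (z_c − 33.36)×3.296
Column 2: 0.387×0 + 6.18×2.675 + 18.5×2.859 + (z_c − 0.387 − 24.68)×3.296
The z_c×3.296 term appears on both sides and cancels. Collect the known terms of each column as K = Σ(ρt)_known − 3.296 × (depth of known layers): K_1 = 67.35344 − 3.296×33.36 = −42.60112; K_2 = 69.423 − 3.296×(0.387 + 24.68) = −13.197832.
Balance: K_1 + 10.7×ρ = K_2, so ρ = (K_2 − K_1)/10.7 = 29.4033/10.7 = 2.75 g/cm³.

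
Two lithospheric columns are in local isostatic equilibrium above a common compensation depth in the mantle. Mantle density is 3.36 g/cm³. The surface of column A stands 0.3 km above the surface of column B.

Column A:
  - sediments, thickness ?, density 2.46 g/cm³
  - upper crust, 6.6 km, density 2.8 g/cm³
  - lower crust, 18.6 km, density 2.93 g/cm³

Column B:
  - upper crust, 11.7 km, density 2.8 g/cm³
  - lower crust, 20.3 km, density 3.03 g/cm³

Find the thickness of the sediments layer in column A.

2.85 km

Take the compensation level at the base of the deeper column (depth z_c below the surface of column A) and equate Σ ρ_i t_i down to z_c; mantle fills any gap and the z_c terms cancel.
Column A: x×2.46 + 6.6×2.8 + 18.6×2.93 + (z_c − 25.2 − x)×3.36
Column B: 0.3×0 + 11.7×2.8 + 20.3×3.03 + (z_c − 0.3 − 32)×3.36
The z_c×3.36 term appears on both sides and cancels. Collect the known terms of each column as K = Σ(ρt)_known − 3.36 × (depth of known layers): K_A = 72.978 − 3.36×25.2 = −11.694; K_B = 94.269 − 3.36×(0.3 + 32) = −14.259.
Balance: K_A − x×(3.36 − 2.46) = K_B, so x = (K_A − K_B)/(3.36 − 2.46) = 2.565/0.9 = 2.85 km.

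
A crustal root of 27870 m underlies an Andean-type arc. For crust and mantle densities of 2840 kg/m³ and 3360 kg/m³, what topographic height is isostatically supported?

5100 m

By Archimedes' principle applied to the lithosphere: ρ_c h = (ρ_m − ρ_c) r.
h = r (ρ_m − ρ_c) / ρ_c = 27870 m × (3360 − 2840) / 2840 = 5100 m.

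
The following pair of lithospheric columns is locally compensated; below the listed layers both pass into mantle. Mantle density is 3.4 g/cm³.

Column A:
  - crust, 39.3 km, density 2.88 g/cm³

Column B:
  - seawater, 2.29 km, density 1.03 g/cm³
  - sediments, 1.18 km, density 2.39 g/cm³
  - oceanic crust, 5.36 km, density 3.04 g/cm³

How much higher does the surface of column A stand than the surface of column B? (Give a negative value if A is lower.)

For any compensation level in the mantle, the mantle terms cancel and isostasy reduces to e = (Σt_A − Σt_B) − (Σ(ρt)_A − Σ(ρt)_B) / ρ_m.
Σt_A = 39.3 km; Σt_B = 8.83 km; Σ(ρt)_A = 113.184; Σ(ρt)_B = 21.4733 (in km·g/cm³).
e = (39.3 − 8.83) − (113.184 − 21.4733) / 3.4 = 3.5 km.

3.5 km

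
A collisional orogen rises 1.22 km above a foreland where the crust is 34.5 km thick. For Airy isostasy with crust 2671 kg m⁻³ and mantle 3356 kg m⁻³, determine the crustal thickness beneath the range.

40.5 km

Root depth r = h ρ_c / (ρ_m − ρ_c) = 1.22 km × 2671 / 685 = 4.757 km.
Total thickness = T + h + r = 34.5 km + 1.22 km + 4.757 km = 40.5 km.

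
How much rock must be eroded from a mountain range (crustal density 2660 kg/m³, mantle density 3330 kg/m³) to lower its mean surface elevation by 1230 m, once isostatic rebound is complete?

6110 m

Net drop Δ = e − u = e − e ρ_c/ρ_m = e (ρ_m − ρ_c)/ρ_m.
e = Δ ρ_m/(ρ_m − ρ_c) = 1230 m × 3330/670 = 6110 m.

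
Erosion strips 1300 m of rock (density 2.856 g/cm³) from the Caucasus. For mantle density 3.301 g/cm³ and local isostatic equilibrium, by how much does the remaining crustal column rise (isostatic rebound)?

1120 m

Unloading: uplift u = e ρ_c/ρ_m = 1300 m × 2.856/3.301 = 1120 m.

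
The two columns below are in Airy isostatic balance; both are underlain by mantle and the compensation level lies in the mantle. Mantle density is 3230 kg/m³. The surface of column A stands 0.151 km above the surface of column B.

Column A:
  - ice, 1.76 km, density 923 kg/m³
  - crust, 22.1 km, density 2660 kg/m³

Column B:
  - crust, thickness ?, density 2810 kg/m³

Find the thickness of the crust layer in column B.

38.5 km

Take the compensation level at the base of the deeper column (depth z_c below the surface of column A) and equate Σ ρ_i t_i down to z_c; mantle fills any gap and the z_c terms cancel.
Column A: 1.76×923 + 22.1×2660 + (z_c − 23.86)×3230
Column B: 0.151×0 + x×2810 + (z_c − 0.151 − 0 − x)×3230
The z_c×3230 term appears on both sides and cancels. Collect the known terms of each column as K = Σ(ρt)_known − 3230 × (depth of known layers): K_A = 60410.48 − 3230×23.86 = −16657.32; K_B = 0 − 3230×(0.151 + 0) = −487.73.
Balance: K_A = K_B − x×(3230 − 2810), so x = (K_B − K_A)/(3230 − 2810) = 16169.6/420 = 38.5 km.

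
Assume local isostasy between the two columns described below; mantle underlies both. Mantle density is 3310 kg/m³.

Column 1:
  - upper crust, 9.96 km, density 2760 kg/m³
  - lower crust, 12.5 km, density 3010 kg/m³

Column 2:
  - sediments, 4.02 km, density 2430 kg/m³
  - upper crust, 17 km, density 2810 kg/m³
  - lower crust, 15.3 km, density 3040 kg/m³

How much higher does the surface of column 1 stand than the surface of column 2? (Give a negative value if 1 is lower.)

For any compensation level in the mantle, the mantle terms cancel and isostasy reduces to e = (Σt_1 − Σt_2) − (Σ(ρt)_1 − Σ(ρt)_2) / ρ_m.
Σt_1 = 22.46 km; Σt_2 = 36.32 km; Σ(ρt)_1 = 65114.6; Σ(ρt)_2 = 104050.6 (in km·kg/m³).
e = (22.46 − 36.32) − (65114.6 − 104050.6) / 3310 = −2.1 km.

−2.1 km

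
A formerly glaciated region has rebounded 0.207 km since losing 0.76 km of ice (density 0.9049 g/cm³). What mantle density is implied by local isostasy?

3.32 g/cm³

ρ_m = ρ_ice t / u = 0.9049 × 0.76 km/0.207 km = 3.32 g/cm³.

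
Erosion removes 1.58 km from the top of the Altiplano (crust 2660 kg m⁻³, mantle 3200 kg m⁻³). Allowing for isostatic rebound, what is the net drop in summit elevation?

0.267 km

Rebound u = e ρ_c/ρ_m = 1.58 km × 2660/3200 = 1.313 km.
Net surface drop = e − u = 1.58 km − 1.313 km = e (ρ_m − ρ_c)/ρ_m = 0.267 km.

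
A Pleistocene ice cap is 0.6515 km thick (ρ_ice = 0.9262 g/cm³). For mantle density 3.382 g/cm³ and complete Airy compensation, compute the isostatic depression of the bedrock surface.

By Archimedes' principle applied to the lithosphere: the ice load ρ_ice t is balanced by mantle displaced below, ρ_m s.
s = t ρ_ice / ρ_m = 0.6515 km × 0.9262/3.382 = 0.178 km.

0.178 km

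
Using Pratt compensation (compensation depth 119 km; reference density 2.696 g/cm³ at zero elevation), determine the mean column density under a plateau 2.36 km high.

2.64 g/cm³

Pratt balance: ρ_ref D = ρ (D + h).
ρ = ρ_ref D/(D + h) = 2.696 × 119 km/(119 km + 2.36 km) = 2.64 g/cm³.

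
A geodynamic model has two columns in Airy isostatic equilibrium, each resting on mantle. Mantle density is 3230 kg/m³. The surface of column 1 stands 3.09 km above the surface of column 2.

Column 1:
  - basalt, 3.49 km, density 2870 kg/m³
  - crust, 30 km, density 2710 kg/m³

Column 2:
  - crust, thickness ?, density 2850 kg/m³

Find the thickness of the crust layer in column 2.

18.1 km

Take the compensation level at the base of the deeper column (depth z_c below the surface of column 1) and equate Σ ρ_i t_i down to z_c; mantle fills any gap and the z_c terms cancel.
Column 1: 3.49×2870 + 30×2710 + (z_c − 33.49)×3230
Column 2: 3.09×0 + x×2850 + (z_c − 3.09 − 0 − x)×3230
The z_c×3230 term appears on both sides and cancels. Collect the known terms of each column as K = Σ(ρt)_known − 3230 × (depth of known layers): K_1 = 91316.3 − 3230×33.49 = −16856.4; K_2 = 0 − 3230×(3.09 + 0) = −9980.7.
Balance: K_1 = K_2 − x×(3230 − 2850), so x = (K_2 − K_1)/(3230 − 2850) = 6875.7/380 = 18.1 km.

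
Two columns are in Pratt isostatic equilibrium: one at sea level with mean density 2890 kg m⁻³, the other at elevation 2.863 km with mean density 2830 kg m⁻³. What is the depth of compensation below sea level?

ρ_ref D = ρ (D + h) → D (ρ_ref − ρ) = ρ h.
D = ρ h/(ρ_ref − ρ) = 2830 × 2.863 km/(2890 − 2830) = 135 km.

135 km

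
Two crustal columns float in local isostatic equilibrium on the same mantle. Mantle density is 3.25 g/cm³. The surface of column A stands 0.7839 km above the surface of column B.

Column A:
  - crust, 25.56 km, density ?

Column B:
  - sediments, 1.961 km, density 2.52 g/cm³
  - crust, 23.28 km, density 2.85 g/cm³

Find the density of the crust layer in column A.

Take the compensation level at the base of the deeper column (depth z_c below the surface of column A) and equate Σ ρ_i t_i down to z_c; mantle fills any gap and the z_c terms cancel.
Column A: 25.56×ρ + (z_c − 25.56)×3.25
Column B: 0.7839×0 + 1.961×2.52 + 23.28×2.85 + (z_c − 0.7839 − 25.241)×3.25
The z_c×3.25 term appears on both sides and cancels. Collect the known terms of each column as K = Σ(ρt)_known − 3.25 × (depth of known layers): K_A = 0 − 3.25×25.56 = −83.07; K_B = 71.28972 − 3.25×(0.7839 + 25.241) = −13.291205.
Balance: K_A + 25.56×ρ = K_B, so ρ = (K_B − K_A)/25.56 = 69.7788/25.56 = 2.73 g/cm³.

2.73 g/cm³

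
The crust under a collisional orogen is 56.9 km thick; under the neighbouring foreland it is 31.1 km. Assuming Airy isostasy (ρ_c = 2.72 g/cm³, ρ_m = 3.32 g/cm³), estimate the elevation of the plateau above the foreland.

Excess crust Δ = 56.9 km − 31.1 km = 25.8 km, split between elevation h and root r with h + r = Δ.
Airy balance ρ_c h = (ρ_m − ρ_c) r gives r = h ρ_c/(ρ_m − ρ_c), so h (1 + ρ_c/(ρ_m − ρ_c)) = Δ, i.e. h = Δ (ρ_m − ρ_c)/ρ_m.
h = 25.8 km × 0.6/3.32 = 4.66 km.

4.66 km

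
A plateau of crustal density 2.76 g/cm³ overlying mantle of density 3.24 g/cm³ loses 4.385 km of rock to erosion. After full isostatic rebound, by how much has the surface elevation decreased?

Rebound u = e ρ_c/ρ_m = 4.385 km × 2.76/3.24 = 3.735 km.
Net surface drop = e − u = 4.385 km − 3.735 km = e (ρ_m − ρ_c)/ρ_m = 0.65 km.

0.65 km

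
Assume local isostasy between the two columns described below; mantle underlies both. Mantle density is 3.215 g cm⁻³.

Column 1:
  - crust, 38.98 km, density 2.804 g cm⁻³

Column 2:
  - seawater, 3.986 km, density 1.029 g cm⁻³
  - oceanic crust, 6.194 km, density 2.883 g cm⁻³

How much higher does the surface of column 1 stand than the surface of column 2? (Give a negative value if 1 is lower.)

For any compensation level in the mantle, the mantle terms cancel and isostasy reduces to e = (Σt_1 − Σt_2) − (Σ(ρt)_1 − Σ(ρt)_2) / ρ_m.
Σt_1 = 38.98 km; Σt_2 = 10.18 km; Σ(ρt)_1 = 109.29992; Σ(ρt)_2 = 21.958896 (in km·g cm⁻³).
e = (38.98 − 10.18) − (109.29992 − 21.958896) / 3.215 = 1.63 km.

1.63 km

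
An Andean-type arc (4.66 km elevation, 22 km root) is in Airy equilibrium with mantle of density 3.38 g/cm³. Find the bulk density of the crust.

2.79 g/cm³

ρ_c h = (ρ_m − ρ_c) r → ρ_c (h + r) = ρ_m r → ρ_c = ρ_m r / (h + r).
ρ_c = 3.38 × 22 km / (4.66 km + 22 km) = 2.79 g/cm³.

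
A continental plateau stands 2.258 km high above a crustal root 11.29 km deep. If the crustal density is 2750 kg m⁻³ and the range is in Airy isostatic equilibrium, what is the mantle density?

Airy balance: ρ_c h = (ρ_m − ρ_c) r → ρ_m = ρ_c (1 + h/r).
ρ_m = 2750 × (1 + 2.258 km/11.29 km) = 3300 kg m⁻³.

3300 kg m⁻³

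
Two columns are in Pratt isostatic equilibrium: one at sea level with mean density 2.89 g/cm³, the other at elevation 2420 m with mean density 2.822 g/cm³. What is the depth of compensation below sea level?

100000 m

ρ_ref D = ρ (D + h) → D (ρ_ref − ρ) = ρ h.
D = ρ h/(ρ_ref − ρ) = 2.822 × 2420 m/(2.89 − 2.822) = 100000 m.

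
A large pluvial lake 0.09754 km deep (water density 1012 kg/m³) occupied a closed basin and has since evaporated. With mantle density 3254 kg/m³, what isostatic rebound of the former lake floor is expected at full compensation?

0.0303 km

u = d ρ_w/ρ_m = 0.09754 km × 1012/3254 = 0.0303 km.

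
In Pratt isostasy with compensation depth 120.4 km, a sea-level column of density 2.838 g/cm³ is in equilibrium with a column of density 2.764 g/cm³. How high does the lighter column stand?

ρ_ref D = ρ (D + h) → h = D (ρ_ref − ρ)/ρ.
h = 120.4 km × (2.838 − 2.764)/2.764 = 3.22 km.

3.22 km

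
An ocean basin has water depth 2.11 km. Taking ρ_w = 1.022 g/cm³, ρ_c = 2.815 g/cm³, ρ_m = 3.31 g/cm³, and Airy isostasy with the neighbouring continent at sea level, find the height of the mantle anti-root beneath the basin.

7.64 km

Equating mass per unit area of the two columns: replacing crust with seawater at the top is compensated by replacing crust with mantle at the base: d (ρ_c − ρ_w) = a (ρ_m − ρ_c).
a = d (ρ_c − ρ_w)/(ρ_m − ρ_c) = 2.11 km × 1.793/0.495 = 7.64 km.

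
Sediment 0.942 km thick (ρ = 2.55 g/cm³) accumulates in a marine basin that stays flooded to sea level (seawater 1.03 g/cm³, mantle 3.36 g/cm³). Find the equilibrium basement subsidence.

Submarine loading: the sediment displaces seawater, and the subsidence is in turn flooded, so s (ρ_m − ρ_w) = t (ρ_sed − ρ_w).
s = 0.942 km × (2.55 − 1.03) / (3.36 − 1.03) = 0.615 km.

0.615 km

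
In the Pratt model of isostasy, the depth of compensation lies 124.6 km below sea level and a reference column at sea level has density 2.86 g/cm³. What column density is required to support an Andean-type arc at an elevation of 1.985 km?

2.82 g/cm³

Pratt balance: ρ_ref D = ρ (D + h).
ρ = ρ_ref D/(D + h) = 2.86 × 124.6 km/(124.6 km + 1.985 km) = 2.82 g/cm³.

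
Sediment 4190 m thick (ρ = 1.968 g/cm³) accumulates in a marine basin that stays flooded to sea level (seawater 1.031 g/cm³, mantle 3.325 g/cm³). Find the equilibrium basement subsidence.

Submarine loading: the sediment displaces seawater, and the subsidence is in turn flooded, so s (ρ_m − ρ_w) = t (ρ_sed − ρ_w).
s = 4190 m × (1.968 − 1.031) / (3.325 − 1.031) = 1710 m.

1710 m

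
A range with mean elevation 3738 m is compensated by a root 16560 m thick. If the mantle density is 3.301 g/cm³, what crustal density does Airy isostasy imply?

ρ_c h = (ρ_m − ρ_c) r → ρ_c (h + r) = ρ_m r → ρ_c = ρ_m r / (h + r).
ρ_c = 3.301 × 16560 m / (3738 m + 16560 m) = 2.69 g/cm³.

2.69 g/cm³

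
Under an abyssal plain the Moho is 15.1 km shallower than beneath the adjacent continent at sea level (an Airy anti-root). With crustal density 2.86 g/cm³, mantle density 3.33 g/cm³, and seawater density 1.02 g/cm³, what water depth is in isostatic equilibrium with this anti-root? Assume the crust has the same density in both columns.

Replacing a thickness d of crust by seawater at the top must be balanced by replacing crust with mantle at the base: d (ρ_c − ρ_w) = a (ρ_m − ρ_c).
d = a (ρ_m − ρ_c)/(ρ_c − ρ_w) = 15.1 km × 0.47/1.84 = 3.86 km.

3.86 km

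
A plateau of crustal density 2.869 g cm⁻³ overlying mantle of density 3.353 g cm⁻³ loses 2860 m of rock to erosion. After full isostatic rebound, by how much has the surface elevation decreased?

413 m

Rebound u = e ρ_c/ρ_m = 2860 m × 2.869/3.353 = 2447 m.
Net surface drop = e − u = 2860 m − 2447 m = e (ρ_m − ρ_c)/ρ_m = 413 m.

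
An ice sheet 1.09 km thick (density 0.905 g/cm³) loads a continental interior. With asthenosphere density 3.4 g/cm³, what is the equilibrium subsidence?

0.29 km

For local isostatic compensation: the ice load ρ_ice t is balanced by mantle displaced below, ρ_m s.
s = t ρ_ice / ρ_m = 1.09 km × 0.905/3.4 = 0.29 km.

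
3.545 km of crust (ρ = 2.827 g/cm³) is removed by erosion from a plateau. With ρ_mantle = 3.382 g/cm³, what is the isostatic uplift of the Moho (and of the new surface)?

2.96 km

Unloading: uplift u = e ρ_c/ρ_m = 3.545 km × 2.827/3.382 = 2.96 km.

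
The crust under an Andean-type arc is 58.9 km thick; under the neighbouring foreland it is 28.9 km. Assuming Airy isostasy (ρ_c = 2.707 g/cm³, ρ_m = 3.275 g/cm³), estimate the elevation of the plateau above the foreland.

Excess crust Δ = 58.9 km − 28.9 km = 30 km, split between elevation h and root r with h + r = Δ.
Airy balance ρ_c h = (ρ_m − ρ_c) r gives r = h ρ_c/(ρ_m − ρ_c), so h (1 + ρ_c/(ρ_m − ρ_c)) = Δ, i.e. h = Δ (ρ_m − ρ_c)/ρ_m.
h = 30 km × 0.568/3.275 = 5.2 km.

5.2 km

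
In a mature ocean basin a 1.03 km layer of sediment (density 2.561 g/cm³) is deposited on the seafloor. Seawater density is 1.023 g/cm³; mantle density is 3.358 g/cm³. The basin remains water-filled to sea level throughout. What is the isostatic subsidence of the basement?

Submarine loading: the sediment displaces seawater, and the subsidence is in turn flooded, so s (ρ_m − ρ_w) = t (ρ_sed − ρ_w).
s = 1.03 km × (2.561 − 1.023) / (3.358 − 1.023) = 0.678 km.

0.678 km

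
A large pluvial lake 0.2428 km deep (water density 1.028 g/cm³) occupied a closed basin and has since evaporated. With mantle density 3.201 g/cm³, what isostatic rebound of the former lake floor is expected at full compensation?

0.078 km

u = d ρ_w/ρ_m = 0.2428 km × 1.028/3.201 = 0.078 km.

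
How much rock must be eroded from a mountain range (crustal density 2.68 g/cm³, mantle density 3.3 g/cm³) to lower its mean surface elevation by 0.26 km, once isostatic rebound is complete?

Net drop Δ = e − u = e − e ρ_c/ρ_m = e (ρ_m − ρ_c)/ρ_m.
e = Δ ρ_m/(ρ_m − ρ_c) = 0.26 km × 3.3/0.62 = 1.38 km.

1.38 km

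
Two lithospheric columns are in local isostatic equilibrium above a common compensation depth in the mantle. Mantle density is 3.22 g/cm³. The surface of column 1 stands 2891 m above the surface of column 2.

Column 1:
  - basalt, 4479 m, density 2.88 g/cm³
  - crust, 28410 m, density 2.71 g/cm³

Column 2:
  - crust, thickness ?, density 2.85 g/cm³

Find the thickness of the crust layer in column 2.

Take the compensation level at the base of the deeper column (depth z_c below the surface of column 1) and equate Σ ρ_i t_i down to z_c; mantle fills any gap and the z_c terms cancel.
Column 1: 4479×2.88 + 28410×2.71 + (z_c − 32889)×3.22
Column 2: 2891×0 + x×2.85 + (z_c − 2891 − 0 − x)×3.22
The z_c×3.22 term appears on both sides and cancels. Collect the known terms of each column as K = Σ(ρt)_known − 3.22 × (depth of known layers): K_1 = 89890.62 − 3.22×32889 = −16011.96; K_2 = 0 − 3.22×(2891 + 0) = −9309.02.
Balance: K_1 = K_2 − x×(3.22 − 2.85), so x = (K_2 − K_1)/(3.22 − 2.85) = 6702.94/0.37 = 18100 m.

18100 m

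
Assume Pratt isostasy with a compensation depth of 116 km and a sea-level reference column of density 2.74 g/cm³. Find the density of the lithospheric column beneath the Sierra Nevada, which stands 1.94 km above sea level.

2.69 g/cm³

Pratt balance: ρ_ref D = ρ (D + h).
ρ = ρ_ref D/(D + h) = 2.74 × 116 km/(116 km + 1.94 km) = 2.69 g/cm³.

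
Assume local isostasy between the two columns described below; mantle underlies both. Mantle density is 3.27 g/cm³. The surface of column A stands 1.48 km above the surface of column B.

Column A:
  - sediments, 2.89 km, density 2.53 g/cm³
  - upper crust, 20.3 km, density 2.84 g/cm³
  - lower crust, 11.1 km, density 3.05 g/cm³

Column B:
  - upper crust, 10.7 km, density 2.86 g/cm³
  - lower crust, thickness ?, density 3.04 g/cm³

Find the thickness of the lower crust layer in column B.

17.8 km

Take the compensation level at the base of the deeper column (depth z_c below the surface of column A) and equate Σ ρ_i t_i down to z_c; mantle fills any gap and the z_c terms cancel.
Column A: 2.89×2.53 + 20.3×2.84 + 11.1×3.05 + (z_c − 34.29)×3.27
Column B: 1.48×0 + 10.7×2.86 + x×3.04 + (z_c − 1.48 − 10.7 − x)×3.27
The z_c×3.27 term appears on both sides and cancels. Collect the known terms of each column as K = Σ(ρt)_known − 3.27 × (depth of known layers): K_A = 98.8187 − 3.27×34.29 = −13.3096; K_B = 30.602 − 3.27×(1.48 + 10.7) = −9.2266.
Balance: K_A = K_B − x×(3.27 − 3.04), so x = (K_B − K_A)/(3.27 − 3.04) = 4.083/0.23 = 17.8 km.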